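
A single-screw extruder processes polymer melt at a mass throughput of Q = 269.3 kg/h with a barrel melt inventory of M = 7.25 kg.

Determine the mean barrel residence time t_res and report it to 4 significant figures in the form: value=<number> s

Throughput in SI: Q_s = 269.3 kg/h ÷ 3600 s/h = 0.0748056 kg/s
t_res = M / Q_s = 7.25 ÷ 0.0748056 = 96.9179 s

value=96.92 s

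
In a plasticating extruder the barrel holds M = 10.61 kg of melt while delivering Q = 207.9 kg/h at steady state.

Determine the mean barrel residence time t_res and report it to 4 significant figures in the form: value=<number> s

value=183.7 s

Throughput in SI: Q_s = 207.9 kg/h ÷ 3600 s/h = 0.05775 kg/s
t_res = M / Q_s = 10.61 ÷ 0.05775 = 183.723 s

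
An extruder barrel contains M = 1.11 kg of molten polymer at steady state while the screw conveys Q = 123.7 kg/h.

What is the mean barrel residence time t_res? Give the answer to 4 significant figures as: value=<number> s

Convert throughput: Q = 123.7 kg/h = 123.7/3600 = 0.0343611 kg/s
t_res = M / Q_s = 1.11 / 0.0343611 = 32.304 s

value=32.30 s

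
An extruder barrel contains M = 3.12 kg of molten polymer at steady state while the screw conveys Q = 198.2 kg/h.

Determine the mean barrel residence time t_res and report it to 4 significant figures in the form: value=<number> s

Convert throughput: Q = 198.2 kg/h = 198.2/3600 = 0.0550556 kg/s
Mean residence time: t_res = M/Q_s = 3.12 kg / 0.0550556 kg/s = 56.67 s

value=56.67 s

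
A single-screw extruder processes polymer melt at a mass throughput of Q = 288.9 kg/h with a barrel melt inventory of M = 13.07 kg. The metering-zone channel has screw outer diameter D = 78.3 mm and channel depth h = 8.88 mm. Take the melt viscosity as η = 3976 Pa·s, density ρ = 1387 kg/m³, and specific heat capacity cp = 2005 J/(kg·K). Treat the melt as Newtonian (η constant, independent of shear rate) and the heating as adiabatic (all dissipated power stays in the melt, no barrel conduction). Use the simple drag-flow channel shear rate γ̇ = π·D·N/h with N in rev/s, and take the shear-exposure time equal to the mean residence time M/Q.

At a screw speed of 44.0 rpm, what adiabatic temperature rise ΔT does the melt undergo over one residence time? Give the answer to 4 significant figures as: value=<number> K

value=96.09 K

Throughput in SI: Q_s = 288.9 kg/h ÷ 3600 s/h = 0.08025 kg/s
Mean residence time: t_res = M/Q_s = 13.07 kg / 0.08025 kg/s = 162.866 s
D = 78.3 mm = 0.0783 m;  h = 8.88 mm = 0.00888 m;  N = 44.0 rpm / 60 = 0.733333 rev/s
Shear rate: γ̇ = πDN/h = π·0.0783·0.733333/0.00888 = 20.3142 s⁻¹
ΔT = η·γ̇²·t_res/(ρ·cp) = [3976 × 20.3142² × 162.866] / [1387 × 2005] = 96.0918 K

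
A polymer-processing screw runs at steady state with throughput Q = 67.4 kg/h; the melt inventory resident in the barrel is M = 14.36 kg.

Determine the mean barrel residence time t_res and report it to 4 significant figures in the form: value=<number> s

Q_s = Q / 3600 = 67.4 / 3600 = 0.0187222 kg/s
t_res = M / Q_s = 14.36 ÷ 0.0187222 = 767.003 s

value=767.0 s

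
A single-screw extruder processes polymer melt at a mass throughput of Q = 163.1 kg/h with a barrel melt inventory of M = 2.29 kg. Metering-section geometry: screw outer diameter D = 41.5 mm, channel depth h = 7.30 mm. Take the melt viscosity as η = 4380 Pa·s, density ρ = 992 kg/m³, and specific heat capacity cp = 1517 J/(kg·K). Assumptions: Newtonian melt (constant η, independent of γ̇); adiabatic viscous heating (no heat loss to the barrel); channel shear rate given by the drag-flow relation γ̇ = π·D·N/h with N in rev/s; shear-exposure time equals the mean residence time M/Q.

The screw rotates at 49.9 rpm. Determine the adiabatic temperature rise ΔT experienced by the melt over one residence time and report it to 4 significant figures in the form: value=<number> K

Throughput in SI: Q_s = 163.1 kg/h ÷ 3600 s/h = 0.0453056 kg/s
t_res = M / Q_s = 2.29 / 0.0453056 = 50.5457 s
Convert to SI: D = 0.0415 m, h = 0.0073 m, N = 49.9/60 = 0.831667 rev/s
γ̇ = π·D·N / h = π · 0.0415 · 0.831667 / 0.0073 = 14.8533 s⁻¹
ΔT = η·γ̇²·t_res/(ρ·cp) = [4380 × 14.8533² × 50.5457] / [992 × 1517] = 32.4571 K

value=32.46 K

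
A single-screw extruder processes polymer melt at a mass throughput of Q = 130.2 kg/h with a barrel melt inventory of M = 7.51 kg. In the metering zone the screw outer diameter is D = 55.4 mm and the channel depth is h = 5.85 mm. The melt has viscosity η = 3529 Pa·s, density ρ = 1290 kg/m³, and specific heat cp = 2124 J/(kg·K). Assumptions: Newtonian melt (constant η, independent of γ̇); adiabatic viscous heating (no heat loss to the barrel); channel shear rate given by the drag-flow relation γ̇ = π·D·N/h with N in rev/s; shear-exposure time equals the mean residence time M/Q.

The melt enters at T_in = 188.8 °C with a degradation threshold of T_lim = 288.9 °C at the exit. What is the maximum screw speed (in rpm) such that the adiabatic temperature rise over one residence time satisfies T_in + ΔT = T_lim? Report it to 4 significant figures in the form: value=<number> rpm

Throughput in SI: Q_s = 130.2 kg/h ÷ 3600 s/h = 0.0361667 kg/s
t_res = M / Q_s = 7.51 ÷ 0.0361667 = 207.65 s
D = 55.4 mm = 0.0554 m;  h = 5.85 mm = 0.00585 m
ΔT_a = T_lim − T_in = 288.9 − 188.8 = 100.1 K
γ̇_max² = ΔT_a·ρ·cp / (η·t_res) = [100.1 × 1290 × 2124] / [3529 × 207.65] = 374.279 s⁻²
γ̇_max = √374.279 = 19.3463 s⁻¹
Solve γ̇ = πDN/h for N: N_max = γ̇_max·h/(π·D) = 19.3463 × 0.00585 / (π × 0.0554) = 0.65027 rev/s = 39.0162 rpm

value=39.02 rpm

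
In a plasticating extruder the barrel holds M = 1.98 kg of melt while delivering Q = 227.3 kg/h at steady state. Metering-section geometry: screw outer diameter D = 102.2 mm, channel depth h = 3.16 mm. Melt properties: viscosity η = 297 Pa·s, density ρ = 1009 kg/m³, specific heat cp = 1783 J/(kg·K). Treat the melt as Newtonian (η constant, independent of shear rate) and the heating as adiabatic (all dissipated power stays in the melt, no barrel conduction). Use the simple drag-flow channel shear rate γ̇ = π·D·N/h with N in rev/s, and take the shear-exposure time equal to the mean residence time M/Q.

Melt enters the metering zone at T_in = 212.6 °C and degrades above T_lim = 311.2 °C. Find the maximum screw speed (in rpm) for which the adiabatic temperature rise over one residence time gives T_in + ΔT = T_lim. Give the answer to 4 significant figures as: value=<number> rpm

value=81.50 rpm

Q_s = Q / 3600 = 227.3 / 3600 = 0.0631389 kg/s
t_res = M / Q_s = 1.98 / 0.0631389 = 31.3594 s
Convert to metres: D = 0.1022 m, h = 0.00316 m
ΔT_a = T_lim − T_in = 311.2 °C − 212.6 °C = 98.6 K
Invert ΔT = ηγ̇²t_res/(ρcp) for γ̇: γ̇_max² = ΔT_a ρ cp / (η t_res) = 98.6·1009·1783 / (297·31.3594) = 19045.6 s⁻²
γ̇_max = √19045.6 = 138.006 s⁻¹
Solve γ̇ = πDN/h for N: N_max = γ̇_max·h/(π·D) = 138.006 × 0.00316 / (π × 0.1022) = 1.35826 rev/s = 81.4957 rpm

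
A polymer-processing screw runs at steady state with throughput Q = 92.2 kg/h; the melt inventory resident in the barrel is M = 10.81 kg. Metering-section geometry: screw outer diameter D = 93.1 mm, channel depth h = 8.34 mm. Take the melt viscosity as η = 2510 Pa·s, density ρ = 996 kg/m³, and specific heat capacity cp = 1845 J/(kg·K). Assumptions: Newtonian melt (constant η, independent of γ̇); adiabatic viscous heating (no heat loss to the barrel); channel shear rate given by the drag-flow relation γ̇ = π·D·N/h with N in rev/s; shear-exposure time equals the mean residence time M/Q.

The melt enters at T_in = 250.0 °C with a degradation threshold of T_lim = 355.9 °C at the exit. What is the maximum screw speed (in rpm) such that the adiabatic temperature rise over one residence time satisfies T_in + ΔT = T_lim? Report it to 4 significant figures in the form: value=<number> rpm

Throughput in SI: Q_s = 92.2 kg/h ÷ 3600 s/h = 0.0256111 kg/s
t_res = M / Q_s = 10.81 / 0.0256111 = 422.082 s
Convert to metres: D = 0.0931 m, h = 0.00834 m
ΔT_a = T_lim − T_in = 355.9 °C − 250.0 °C = 105.9 K
γ̇_max² = ΔT_a·ρ·cp / (η·t_res) = [105.9 × 996 × 1845] / [2510 × 422.082] = 183.688 s⁻²
γ̇_max = √183.688 = 13.5532 s⁻¹
Solve γ̇ = πDN/h for N: N_max = γ̇_max·h/(π·D) = 13.5532 × 0.00834 / (π × 0.0931) = 0.386462 rev/s = 23.1877 rpm

value=23.19 rpm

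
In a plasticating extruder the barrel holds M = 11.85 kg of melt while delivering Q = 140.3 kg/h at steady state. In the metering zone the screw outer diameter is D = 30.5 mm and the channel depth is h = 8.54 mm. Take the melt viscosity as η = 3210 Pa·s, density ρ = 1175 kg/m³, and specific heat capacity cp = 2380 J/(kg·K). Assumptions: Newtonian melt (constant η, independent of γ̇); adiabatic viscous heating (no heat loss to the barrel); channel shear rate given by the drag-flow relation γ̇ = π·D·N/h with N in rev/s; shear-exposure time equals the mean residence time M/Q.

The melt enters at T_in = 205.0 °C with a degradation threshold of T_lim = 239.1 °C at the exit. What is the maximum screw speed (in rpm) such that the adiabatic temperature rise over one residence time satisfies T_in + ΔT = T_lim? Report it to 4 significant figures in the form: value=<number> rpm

Q_s = Q / 3600 = 140.3 / 3600 = 0.0389722 kg/s
Mean residence time: t_res = M/Q_s = 11.85 kg / 0.0389722 kg/s = 304.063 s
Convert to metres: D = 0.0305 m, h = 0.00854 m
ΔT_a = T_lim − T_in = 239.1 °C − 205.0 °C = 34.1 K
γ̇_max² = ΔT_a·ρ·cp/(η·t_res) = 34.1·1175·2380/(3210·304.063) = 97.7014 s⁻²
γ̇_max = √97.7014 = 9.8844 s⁻¹
N_max = γ̇_max·h / (π·D) = 9.8844 · 0.00854 / (π · 0.0305) = 0.880965 rev/s = 52.8579 rpm

value=52.86 rpm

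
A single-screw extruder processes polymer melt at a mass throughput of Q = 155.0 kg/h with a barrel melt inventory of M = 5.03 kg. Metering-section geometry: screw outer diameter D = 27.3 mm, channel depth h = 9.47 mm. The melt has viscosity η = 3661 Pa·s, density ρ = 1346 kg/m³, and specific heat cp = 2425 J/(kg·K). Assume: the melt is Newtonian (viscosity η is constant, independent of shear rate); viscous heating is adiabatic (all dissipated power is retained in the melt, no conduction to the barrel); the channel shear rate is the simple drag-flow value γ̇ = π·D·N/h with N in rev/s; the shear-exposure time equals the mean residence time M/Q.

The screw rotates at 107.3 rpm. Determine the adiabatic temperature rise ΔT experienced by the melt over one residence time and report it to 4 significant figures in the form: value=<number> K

Convert throughput: Q = 155.0 kg/h = 155.0/3600 = 0.0430556 kg/s
Mean residence time: t_res = M/Q_s = 5.03 kg / 0.0430556 kg/s = 116.826 s
Geometry in metres: D = 27.3 mm → 0.0273 m, h = 9.47 mm → 0.00947 m; screw speed N = 107.3 rpm = 1.78833 rev/s
γ̇ = π·D·N / h = π · 0.0273 · 1.78833 / 0.00947 = 16.1961 s⁻¹
ΔT = η·γ̇²·t_res / (ρ·cp) = 3661 · (16.1961)² · 116.826 / (1346 · 2425) = 34.3719 K

value=34.37 K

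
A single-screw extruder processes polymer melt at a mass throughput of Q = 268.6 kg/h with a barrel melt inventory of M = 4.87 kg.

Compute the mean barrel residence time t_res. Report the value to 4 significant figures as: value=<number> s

value=65.27 s

Q_s = Q / 3600 = 268.6 / 3600 = 0.0746111 kg/s
Mean residence time: t_res = M/Q_s = 4.87 kg / 0.0746111 kg/s = 65.2718 s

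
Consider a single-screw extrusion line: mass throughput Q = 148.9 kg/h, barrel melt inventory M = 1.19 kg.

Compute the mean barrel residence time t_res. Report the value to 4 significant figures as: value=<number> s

value=28.77 s

Throughput in SI: Q_s = 148.9 kg/h ÷ 3600 s/h = 0.0413611 kg/s
Mean residence time: t_res = M/Q_s = 1.19 kg / 0.0413611 kg/s = 28.771 s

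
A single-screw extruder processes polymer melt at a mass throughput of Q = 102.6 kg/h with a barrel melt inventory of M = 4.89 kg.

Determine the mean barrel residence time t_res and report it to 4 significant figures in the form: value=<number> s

value=171.6 s

Convert throughput: Q = 102.6 kg/h = 102.6/3600 = 0.0285 kg/s
t_res = M / Q_s = 4.89 ÷ 0.0285 = 171.579 s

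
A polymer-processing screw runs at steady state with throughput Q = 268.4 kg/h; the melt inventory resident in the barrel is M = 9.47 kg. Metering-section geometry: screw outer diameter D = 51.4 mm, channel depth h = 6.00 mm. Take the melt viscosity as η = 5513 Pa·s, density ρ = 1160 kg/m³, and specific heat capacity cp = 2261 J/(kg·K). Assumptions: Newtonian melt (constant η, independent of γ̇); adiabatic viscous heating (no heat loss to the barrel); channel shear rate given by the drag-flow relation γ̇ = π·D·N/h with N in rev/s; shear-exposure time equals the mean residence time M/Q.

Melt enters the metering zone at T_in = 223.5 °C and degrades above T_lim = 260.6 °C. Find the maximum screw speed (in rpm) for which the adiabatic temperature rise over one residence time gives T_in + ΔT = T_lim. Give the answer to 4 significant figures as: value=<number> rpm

value=26.28 rpm

Throughput in SI: Q_s = 268.4 kg/h ÷ 3600 s/h = 0.0745556 kg/s
t_res = M / Q_s = 9.47 ÷ 0.0745556 = 127.019 s
D = 51.4 mm = 0.0514 m;  h = 6.00 mm = 0.006 m
ΔT_a = T_lim − T_in = 260.6 − 223.5 = 37.1 K
γ̇_max² = ΔT_a·ρ·cp/(η·t_res) = 37.1·1160·2261/(5513·127.019) = 138.955 s⁻²
Take the square root: γ̇_max = √(138.955) = 11.7879 s⁻¹
N_max = γ̇_max h / (πD) = 11.7879·0.006/(π·0.0514) = 0.438001 rev/s → ×60 = 26.2801 rpm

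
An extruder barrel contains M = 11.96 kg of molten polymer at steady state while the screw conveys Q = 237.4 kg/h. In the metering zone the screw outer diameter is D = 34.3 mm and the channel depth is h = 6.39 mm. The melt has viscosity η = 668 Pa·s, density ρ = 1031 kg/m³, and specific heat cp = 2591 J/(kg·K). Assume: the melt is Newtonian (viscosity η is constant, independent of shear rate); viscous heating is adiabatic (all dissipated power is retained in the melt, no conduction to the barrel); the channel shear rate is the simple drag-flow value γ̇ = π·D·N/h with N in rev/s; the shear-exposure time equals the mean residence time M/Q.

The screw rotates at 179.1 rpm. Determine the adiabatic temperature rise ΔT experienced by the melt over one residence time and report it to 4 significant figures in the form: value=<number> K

Q_s = Q / 3600 = 237.4 / 3600 = 0.0659444 kg/s
t_res = M / Q_s = 11.96 / 0.0659444 = 181.365 s
Geometry in metres: D = 34.3 mm → 0.0343 m, h = 6.39 mm → 0.00639 m; screw speed N = 179.1 rpm = 2.985 rev/s
γ̇ = π·D·N / h = π · 0.0343 · 2.985 / 0.00639 = 50.337 s⁻¹
Adiabatic rise: ΔT = η γ̇² t_res / (ρ cp) = 668·(50.337)²·181.365 / (1031·2591) = 114.915 K

value=114.9 K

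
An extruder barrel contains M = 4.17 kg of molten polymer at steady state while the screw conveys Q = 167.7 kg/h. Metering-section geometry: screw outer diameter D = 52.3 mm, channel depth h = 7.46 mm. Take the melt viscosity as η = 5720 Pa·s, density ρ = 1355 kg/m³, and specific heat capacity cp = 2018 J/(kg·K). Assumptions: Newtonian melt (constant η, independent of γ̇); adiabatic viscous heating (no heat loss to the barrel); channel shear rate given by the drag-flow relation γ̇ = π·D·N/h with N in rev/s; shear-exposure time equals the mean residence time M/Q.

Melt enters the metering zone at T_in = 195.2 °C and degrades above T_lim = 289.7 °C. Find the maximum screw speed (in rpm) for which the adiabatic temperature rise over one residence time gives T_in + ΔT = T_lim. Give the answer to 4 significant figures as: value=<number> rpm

Q_s = Q / 3600 = 167.7 / 3600 = 0.0465833 kg/s
t_res = M / Q_s = 4.17 ÷ 0.0465833 = 89.517 s
Geometry in SI: D = 52.3 mm → 0.0523 m, h = 7.46 mm → 0.00746 m
ΔT_a = T_lim − T_in = 289.7 − 195.2 = 94.5 K
γ̇_max² = ΔT_a·ρ·cp/(η·t_res) = 94.5·1355·2018/(5720·89.517) = 504.651 s⁻²
γ̇_max = sqrt(504.651) = 22.4644 s⁻¹
Solve γ̇ = πDN/h for N: N_max = γ̇_max·h/(π·D) = 22.4644 × 0.00746 / (π × 0.0523) = 1.01996 rev/s = 61.1975 rpm

value=61.20 rpm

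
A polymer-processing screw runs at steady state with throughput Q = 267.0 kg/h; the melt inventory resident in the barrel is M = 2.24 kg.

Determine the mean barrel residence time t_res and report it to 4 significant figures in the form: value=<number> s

Q_s = Q / 3600 = 267.0 / 3600 = 0.0741667 kg/s
Mean residence time: t_res = M/Q_s = 2.24 kg / 0.0741667 kg/s = 30.2022 s

value=30.20 s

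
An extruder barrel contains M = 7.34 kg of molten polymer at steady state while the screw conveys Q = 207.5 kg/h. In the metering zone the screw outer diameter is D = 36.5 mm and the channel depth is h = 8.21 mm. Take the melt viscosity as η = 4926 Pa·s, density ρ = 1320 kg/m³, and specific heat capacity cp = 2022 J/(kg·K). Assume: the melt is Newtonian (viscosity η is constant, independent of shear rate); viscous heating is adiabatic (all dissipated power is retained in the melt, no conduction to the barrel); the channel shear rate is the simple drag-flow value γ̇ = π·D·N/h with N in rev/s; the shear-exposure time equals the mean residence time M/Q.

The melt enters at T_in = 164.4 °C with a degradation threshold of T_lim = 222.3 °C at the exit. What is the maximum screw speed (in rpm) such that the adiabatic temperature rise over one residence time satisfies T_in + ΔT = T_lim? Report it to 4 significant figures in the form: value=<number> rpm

value=67.43 rpm

Throughput in SI: Q_s = 207.5 kg/h ÷ 3600 s/h = 0.0576389 kg/s
Mean residence time: t_res = M/Q_s = 7.34 kg / 0.0576389 kg/s = 127.345 s
Geometry in SI: D = 36.5 mm → 0.0365 m, h = 8.21 mm → 0.00821 m
ΔT_a = T_lim − T_in = 222.3 − 164.4 = 57.9 K
γ̇_max² = ΔT_a·ρ·cp/(η·t_res) = 57.9·1320·2022/(4926·127.345) = 246.354 s⁻²
Take the square root: γ̇_max = √(246.354) = 15.6957 s⁻¹
N_max = γ̇_max·h / (π·D) = 15.6957 · 0.00821 / (π · 0.0365) = 1.12378 rev/s = 67.4266 rpm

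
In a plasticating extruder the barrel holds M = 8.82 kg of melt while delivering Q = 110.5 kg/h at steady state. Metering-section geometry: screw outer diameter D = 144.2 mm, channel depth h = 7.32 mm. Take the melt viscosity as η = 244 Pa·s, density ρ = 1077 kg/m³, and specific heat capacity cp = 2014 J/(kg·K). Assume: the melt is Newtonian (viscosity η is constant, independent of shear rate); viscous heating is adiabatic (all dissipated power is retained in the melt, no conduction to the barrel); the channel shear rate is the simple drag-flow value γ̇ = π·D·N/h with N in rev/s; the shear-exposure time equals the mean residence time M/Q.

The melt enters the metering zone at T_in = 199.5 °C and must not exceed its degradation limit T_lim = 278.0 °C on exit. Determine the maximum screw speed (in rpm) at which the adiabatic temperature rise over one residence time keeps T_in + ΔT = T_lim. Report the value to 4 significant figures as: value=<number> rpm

Convert throughput: Q = 110.5 kg/h = 110.5/3600 = 0.0306944 kg/s
t_res = M / Q_s = 8.82 / 0.0306944 = 287.348 s
D = 144.2 mm = 0.1442 m;  h = 7.32 mm = 0.00732 m
ΔT_a = T_lim − T_in = 278.0 °C − 199.5 °C = 78.5 K
γ̇_max² = ΔT_a·ρ·cp/(η·t_res) = 78.5·1077·2014/(244·287.348) = 2428.55 s⁻²
Take the square root: γ̇_max = √(2428.55) = 49.2803 s⁻¹
N_max = γ̇_max h / (πD) = 49.2803·0.00732/(π·0.1442) = 0.796286 rev/s → ×60 = 47.7772 rpm

value=47.78 rpm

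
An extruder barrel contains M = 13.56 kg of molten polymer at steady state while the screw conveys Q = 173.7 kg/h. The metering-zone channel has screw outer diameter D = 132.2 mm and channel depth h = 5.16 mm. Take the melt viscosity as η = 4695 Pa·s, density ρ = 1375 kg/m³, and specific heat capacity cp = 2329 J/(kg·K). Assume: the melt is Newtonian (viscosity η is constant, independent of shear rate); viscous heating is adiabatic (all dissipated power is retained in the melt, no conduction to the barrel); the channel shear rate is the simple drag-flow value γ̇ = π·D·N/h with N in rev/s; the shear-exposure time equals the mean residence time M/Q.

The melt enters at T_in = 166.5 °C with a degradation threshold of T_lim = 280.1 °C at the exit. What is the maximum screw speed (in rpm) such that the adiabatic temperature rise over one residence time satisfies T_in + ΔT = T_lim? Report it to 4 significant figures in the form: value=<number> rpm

Q_s = Q / 3600 = 173.7 / 3600 = 0.04825 kg/s
Mean residence time: t_res = M/Q_s = 13.56 kg / 0.04825 kg/s = 281.036 s
Convert to metres: D = 0.1322 m, h = 0.00516 m
ΔT_a = T_lim − T_in = 280.1 − 166.5 = 113.6 K
γ̇_max² = ΔT_a·ρ·cp / (η·t_res) = [113.6 × 1375 × 2329] / [4695 × 281.036] = 275.71 s⁻²
γ̇_max = sqrt(275.71) = 16.6045 s⁻¹
Solve γ̇ = πDN/h for N: N_max = γ̇_max·h/(π·D) = 16.6045 × 0.00516 / (π × 0.1322) = 0.206298 rev/s = 12.3779 rpm

value=12.38 rpm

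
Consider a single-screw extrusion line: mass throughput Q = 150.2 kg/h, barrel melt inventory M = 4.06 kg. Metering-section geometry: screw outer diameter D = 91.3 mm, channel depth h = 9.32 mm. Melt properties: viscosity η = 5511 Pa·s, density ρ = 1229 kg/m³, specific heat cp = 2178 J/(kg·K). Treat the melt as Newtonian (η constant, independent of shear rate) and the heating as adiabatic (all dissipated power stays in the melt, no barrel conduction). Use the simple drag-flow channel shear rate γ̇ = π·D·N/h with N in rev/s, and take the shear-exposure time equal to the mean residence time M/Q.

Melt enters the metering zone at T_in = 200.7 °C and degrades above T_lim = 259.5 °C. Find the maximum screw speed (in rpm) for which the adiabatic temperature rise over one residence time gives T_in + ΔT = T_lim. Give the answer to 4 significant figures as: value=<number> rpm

Convert throughput: Q = 150.2 kg/h = 150.2/3600 = 0.0417222 kg/s
t_res = M / Q_s = 4.06 / 0.0417222 = 97.3103 s
Geometry in SI: D = 91.3 mm → 0.0913 m, h = 9.32 mm → 0.00932 m
ΔT_a = T_lim − T_in = 259.5 °C − 200.7 °C = 58.8 K
γ̇_max² = ΔT_a·ρ·cp/(η·t_res) = 58.8·1229·2178/(5511·97.3103) = 293.493 s⁻²
Take the square root: γ̇_max = √(293.493) = 17.1316 s⁻¹
N_max = γ̇_max h / (πD) = 17.1316·0.00932/(π·0.0913) = 0.556665 rev/s → ×60 = 33.3999 rpm

value=33.40 rpm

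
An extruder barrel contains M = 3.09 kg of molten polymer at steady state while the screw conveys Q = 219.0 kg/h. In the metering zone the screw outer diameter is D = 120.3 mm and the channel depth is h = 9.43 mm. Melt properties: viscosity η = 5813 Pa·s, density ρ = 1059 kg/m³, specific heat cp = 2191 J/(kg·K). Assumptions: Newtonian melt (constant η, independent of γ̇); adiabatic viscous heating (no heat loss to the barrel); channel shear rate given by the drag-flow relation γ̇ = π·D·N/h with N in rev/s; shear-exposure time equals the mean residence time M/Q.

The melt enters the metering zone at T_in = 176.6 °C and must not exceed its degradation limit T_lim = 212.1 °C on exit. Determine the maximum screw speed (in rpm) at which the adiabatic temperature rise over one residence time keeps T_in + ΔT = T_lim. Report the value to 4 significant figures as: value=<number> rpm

value=25.00 rpm

Convert throughput: Q = 219.0 kg/h = 219.0/3600 = 0.0608333 kg/s
t_res = M / Q_s = 3.09 / 0.0608333 = 50.7945 s
Geometry in SI: D = 120.3 mm → 0.1203 m, h = 9.43 mm → 0.00943 m
ΔT_a = T_lim − T_in = 212.1 °C − 176.6 °C = 35.5 K
Invert ΔT = ηγ̇²t_res/(ρcp) for γ̇: γ̇_max² = ΔT_a ρ cp / (η t_res) = 35.5·1059·2191 / (5813·50.7945) = 278.965 s⁻²
Take the square root: γ̇_max = √(278.965) = 16.7022 s⁻¹
Solve γ̇ = πDN/h for N: N_max = γ̇_max·h/(π·D) = 16.7022 × 0.00943 / (π × 0.1203) = 0.416746 rev/s = 25.0047 rpm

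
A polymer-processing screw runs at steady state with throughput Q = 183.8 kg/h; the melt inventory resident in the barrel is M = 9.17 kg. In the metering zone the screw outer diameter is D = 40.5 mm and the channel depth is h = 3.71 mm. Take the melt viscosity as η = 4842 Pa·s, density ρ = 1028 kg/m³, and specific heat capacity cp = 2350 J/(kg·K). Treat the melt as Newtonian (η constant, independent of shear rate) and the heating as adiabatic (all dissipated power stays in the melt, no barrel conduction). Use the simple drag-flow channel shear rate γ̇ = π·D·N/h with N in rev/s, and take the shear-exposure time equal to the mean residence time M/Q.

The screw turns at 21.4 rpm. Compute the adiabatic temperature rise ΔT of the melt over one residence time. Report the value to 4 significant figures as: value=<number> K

value=53.86 K

Throughput in SI: Q_s = 183.8 kg/h ÷ 3600 s/h = 0.0510556 kg/s
t_res = M / Q_s = 9.17 ÷ 0.0510556 = 179.608 s
Convert to SI: D = 0.0405 m, h = 0.00371 m, N = 21.4/60 = 0.356667 rev/s
γ̇ = π D N / h = (π)(0.0405)(0.356667) / 0.00371 = 12.2319 s⁻¹
Adiabatic rise: ΔT = η γ̇² t_res / (ρ cp) = 4842·(12.2319)²·179.608 / (1028·2350) = 53.8613 K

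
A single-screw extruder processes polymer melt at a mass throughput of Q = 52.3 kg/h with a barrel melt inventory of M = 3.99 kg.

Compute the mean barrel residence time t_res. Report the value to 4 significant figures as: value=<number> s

value=274.6 s

Throughput in SI: Q_s = 52.3 kg/h ÷ 3600 s/h = 0.0145278 kg/s
t_res = M / Q_s = 3.99 / 0.0145278 = 274.646 s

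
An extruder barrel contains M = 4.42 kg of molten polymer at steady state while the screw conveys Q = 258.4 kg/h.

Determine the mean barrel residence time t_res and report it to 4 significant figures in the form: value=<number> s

value=61.58 s

Throughput in SI: Q_s = 258.4 kg/h ÷ 3600 s/h = 0.0717778 kg/s
Mean residence time: t_res = M/Q_s = 4.42 kg / 0.0717778 kg/s = 61.5789 s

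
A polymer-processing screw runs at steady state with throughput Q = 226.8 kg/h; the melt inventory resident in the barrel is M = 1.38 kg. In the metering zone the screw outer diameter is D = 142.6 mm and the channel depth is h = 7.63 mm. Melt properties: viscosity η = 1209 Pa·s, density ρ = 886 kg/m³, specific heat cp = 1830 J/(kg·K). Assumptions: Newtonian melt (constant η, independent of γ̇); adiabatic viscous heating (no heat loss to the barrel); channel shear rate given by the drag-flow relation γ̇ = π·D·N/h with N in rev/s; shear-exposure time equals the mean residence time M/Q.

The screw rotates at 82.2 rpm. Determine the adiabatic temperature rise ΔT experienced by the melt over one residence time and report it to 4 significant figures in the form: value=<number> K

Convert throughput: Q = 226.8 kg/h = 226.8/3600 = 0.063 kg/s
t_res = M / Q_s = 1.38 / 0.063 = 21.9048 s
Convert to SI: D = 0.1426 m, h = 0.00763 m, N = 82.2/60 = 1.37 rev/s
γ̇ = π D N / h = (π)(0.1426)(1.37) / 0.00763 = 80.4388 s⁻¹
Adiabatic rise: ΔT = η γ̇² t_res / (ρ cp) = 1209·(80.4388)²·21.9048 / (886·1830) = 105.684 K

value=105.7 K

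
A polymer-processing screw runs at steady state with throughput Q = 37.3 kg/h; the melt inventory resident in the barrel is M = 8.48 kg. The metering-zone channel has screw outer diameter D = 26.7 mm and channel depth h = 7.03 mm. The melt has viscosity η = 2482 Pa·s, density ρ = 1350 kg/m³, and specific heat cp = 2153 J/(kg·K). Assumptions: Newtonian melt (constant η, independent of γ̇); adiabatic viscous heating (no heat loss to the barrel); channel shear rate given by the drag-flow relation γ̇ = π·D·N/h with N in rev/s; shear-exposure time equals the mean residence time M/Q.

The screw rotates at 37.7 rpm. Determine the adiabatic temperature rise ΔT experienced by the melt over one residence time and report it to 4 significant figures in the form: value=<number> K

Convert throughput: Q = 37.3 kg/h = 37.3/3600 = 0.0103611 kg/s
t_res = M / Q_s = 8.48 ÷ 0.0103611 = 818.445 s
Geometry in metres: D = 26.7 mm → 0.0267 m, h = 7.03 mm → 0.00703 m; screw speed N = 37.7 rpm = 0.628333 rev/s
Shear rate: γ̇ = πDN/h = π·0.0267·0.628333/0.00703 = 7.49714 s⁻¹
ΔT = η·γ̇²·t_res / (ρ·cp) = 2482 · (7.49714)² · 818.445 / (1350 · 2153) = 39.2831 K

value=39.28 K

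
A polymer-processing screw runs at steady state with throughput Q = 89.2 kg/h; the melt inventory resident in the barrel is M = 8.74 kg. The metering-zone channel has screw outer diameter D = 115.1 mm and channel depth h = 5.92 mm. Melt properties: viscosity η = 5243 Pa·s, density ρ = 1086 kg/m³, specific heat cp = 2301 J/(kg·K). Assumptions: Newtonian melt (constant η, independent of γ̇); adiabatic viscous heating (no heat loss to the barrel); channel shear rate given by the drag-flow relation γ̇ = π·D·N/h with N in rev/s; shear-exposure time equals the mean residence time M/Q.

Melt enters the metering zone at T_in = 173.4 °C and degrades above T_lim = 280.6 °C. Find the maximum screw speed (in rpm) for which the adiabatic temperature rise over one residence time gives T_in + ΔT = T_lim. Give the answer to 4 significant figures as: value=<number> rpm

Convert throughput: Q = 89.2 kg/h = 89.2/3600 = 0.0247778 kg/s
t_res = M / Q_s = 8.74 / 0.0247778 = 352.735 s
Convert to metres: D = 0.1151 m, h = 0.00592 m
ΔT_a = T_lim − T_in = 280.6 °C − 173.4 °C = 107.2 K
Invert ΔT = ηγ̇²t_res/(ρcp) for γ̇: γ̇_max² = ΔT_a ρ cp / (η t_res) = 107.2·1086·2301 / (5243·352.735) = 144.848 s⁻²
γ̇_max = sqrt(144.848) = 12.0353 s⁻¹
N_max = γ̇_max h / (πD) = 12.0353·0.00592/(π·0.1151) = 0.197039 rev/s → ×60 = 11.8224 rpm

value=11.82 rpm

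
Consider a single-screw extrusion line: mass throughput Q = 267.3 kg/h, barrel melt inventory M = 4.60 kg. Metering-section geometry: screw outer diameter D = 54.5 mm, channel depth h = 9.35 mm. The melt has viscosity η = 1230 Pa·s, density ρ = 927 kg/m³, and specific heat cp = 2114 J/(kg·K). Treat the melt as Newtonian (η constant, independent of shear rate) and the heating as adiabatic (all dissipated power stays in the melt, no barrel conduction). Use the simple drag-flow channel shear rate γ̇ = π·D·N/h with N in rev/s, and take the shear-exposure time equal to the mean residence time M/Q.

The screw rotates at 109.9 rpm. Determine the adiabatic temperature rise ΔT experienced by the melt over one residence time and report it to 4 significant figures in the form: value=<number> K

value=43.75 K

Q_s = Q / 3600 = 267.3 / 3600 = 0.07425 kg/s
Mean residence time: t_res = M/Q_s = 4.60 kg / 0.07425 kg/s = 61.9529 s
Convert to SI: D = 0.0545 m, h = 0.00935 m, N = 109.9/60 = 1.83167 rev/s
Shear rate: γ̇ = πDN/h = π·0.0545·1.83167/0.00935 = 33.5414 s⁻¹
ΔT = η·γ̇²·t_res / (ρ·cp) = 1230 · (33.5414)² · 61.9529 / (927 · 2114) = 43.7466 K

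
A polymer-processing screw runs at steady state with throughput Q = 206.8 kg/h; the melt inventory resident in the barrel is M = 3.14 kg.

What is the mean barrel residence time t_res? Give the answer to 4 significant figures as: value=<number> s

value=54.66 s

Convert throughput: Q = 206.8 kg/h = 206.8/3600 = 0.0574444 kg/s
t_res = M / Q_s = 3.14 / 0.0574444 = 54.6615 s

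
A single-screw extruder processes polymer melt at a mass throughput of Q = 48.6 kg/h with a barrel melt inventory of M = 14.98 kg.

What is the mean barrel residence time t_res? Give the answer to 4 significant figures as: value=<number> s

Convert throughput: Q = 48.6 kg/h = 48.6/3600 = 0.0135 kg/s
t_res = M / Q_s = 14.98 ÷ 0.0135 = 1109.63 s

value=1110. s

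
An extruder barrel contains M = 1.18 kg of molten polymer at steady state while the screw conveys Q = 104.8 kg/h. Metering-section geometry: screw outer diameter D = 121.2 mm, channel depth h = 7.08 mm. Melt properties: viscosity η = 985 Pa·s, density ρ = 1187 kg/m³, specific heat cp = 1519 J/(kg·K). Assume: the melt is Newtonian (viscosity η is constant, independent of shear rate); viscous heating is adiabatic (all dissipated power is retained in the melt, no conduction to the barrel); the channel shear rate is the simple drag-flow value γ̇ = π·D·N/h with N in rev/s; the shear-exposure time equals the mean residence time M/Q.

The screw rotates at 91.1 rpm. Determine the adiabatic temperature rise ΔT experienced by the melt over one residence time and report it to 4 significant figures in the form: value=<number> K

value=147.6 K

Q_s = Q / 3600 = 104.8 / 3600 = 0.0291111 kg/s
t_res = M / Q_s = 1.18 / 0.0291111 = 40.5344 s
Geometry in metres: D = 121.2 mm → 0.1212 m, h = 7.08 mm → 0.00708 m; screw speed N = 91.1 rpm = 1.51833 rev/s
γ̇ = π·D·N / h = π · 0.1212 · 1.51833 / 0.00708 = 81.6557 s⁻¹
ΔT = η·γ̇²·t_res/(ρ·cp) = [985 × 81.6557² × 40.5344] / [1187 × 1519] = 147.647 K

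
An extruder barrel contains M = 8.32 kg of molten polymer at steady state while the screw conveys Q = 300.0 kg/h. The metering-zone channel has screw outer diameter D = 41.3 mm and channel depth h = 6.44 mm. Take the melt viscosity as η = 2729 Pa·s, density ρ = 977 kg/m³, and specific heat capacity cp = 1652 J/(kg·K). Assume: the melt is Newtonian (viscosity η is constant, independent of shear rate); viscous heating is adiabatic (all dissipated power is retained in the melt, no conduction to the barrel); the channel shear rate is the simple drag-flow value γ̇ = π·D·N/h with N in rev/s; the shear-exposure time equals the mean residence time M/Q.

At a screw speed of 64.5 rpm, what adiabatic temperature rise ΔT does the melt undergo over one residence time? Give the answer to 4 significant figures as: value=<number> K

value=79.19 K

Convert throughput: Q = 300.0 kg/h = 300.0/3600 = 0.0833333 kg/s
t_res = M / Q_s = 8.32 ÷ 0.0833333 = 99.84 s
Convert to SI: D = 0.0413 m, h = 0.00644 m, N = 64.5/60 = 1.075 rev/s
γ̇ = π·D·N / h = π · 0.0413 · 1.075 / 0.00644 = 21.6582 s⁻¹
ΔT = η·γ̇²·t_res / (ρ·cp) = 2729 · (21.6582)² · 99.84 / (977 · 1652) = 79.186 K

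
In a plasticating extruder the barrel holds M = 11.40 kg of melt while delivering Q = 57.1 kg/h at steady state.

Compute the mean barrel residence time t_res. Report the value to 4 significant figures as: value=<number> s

Q_s = Q / 3600 = 57.1 / 3600 = 0.0158611 kg/s
t_res = M / Q_s = 11.40 / 0.0158611 = 718.739 s

value=718.7 s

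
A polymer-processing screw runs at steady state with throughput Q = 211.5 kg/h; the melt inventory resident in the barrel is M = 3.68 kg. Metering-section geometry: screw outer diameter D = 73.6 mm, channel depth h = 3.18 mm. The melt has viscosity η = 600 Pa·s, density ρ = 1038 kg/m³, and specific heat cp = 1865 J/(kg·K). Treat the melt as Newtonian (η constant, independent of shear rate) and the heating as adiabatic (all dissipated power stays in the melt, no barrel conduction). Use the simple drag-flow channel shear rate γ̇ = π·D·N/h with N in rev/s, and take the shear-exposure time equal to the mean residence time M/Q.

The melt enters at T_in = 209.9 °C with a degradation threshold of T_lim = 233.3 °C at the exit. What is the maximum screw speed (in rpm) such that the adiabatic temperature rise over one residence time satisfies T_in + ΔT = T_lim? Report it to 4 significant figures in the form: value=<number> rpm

value=28.65 rpm

Q_s = Q / 3600 = 211.5 / 3600 = 0.05875 kg/s
t_res = M / Q_s = 3.68 ÷ 0.05875 = 62.6383 s
D = 73.6 mm = 0.0736 m;  h = 3.18 mm = 0.00318 m
Allowable rise: ΔT_a = T_lim − T_in = 233.3 − 209.9 = 23.4 K
γ̇_max² = ΔT_a·ρ·cp / (η·t_res) = [23.4 × 1038 × 1865] / [600 × 62.6383] = 1205.32 s⁻²
γ̇_max = √1205.32 = 34.7177 s⁻¹
Solve γ̇ = πDN/h for N: N_max = γ̇_max·h/(π·D) = 34.7177 × 0.00318 / (π × 0.0736) = 0.477474 rev/s = 28.6484 rpm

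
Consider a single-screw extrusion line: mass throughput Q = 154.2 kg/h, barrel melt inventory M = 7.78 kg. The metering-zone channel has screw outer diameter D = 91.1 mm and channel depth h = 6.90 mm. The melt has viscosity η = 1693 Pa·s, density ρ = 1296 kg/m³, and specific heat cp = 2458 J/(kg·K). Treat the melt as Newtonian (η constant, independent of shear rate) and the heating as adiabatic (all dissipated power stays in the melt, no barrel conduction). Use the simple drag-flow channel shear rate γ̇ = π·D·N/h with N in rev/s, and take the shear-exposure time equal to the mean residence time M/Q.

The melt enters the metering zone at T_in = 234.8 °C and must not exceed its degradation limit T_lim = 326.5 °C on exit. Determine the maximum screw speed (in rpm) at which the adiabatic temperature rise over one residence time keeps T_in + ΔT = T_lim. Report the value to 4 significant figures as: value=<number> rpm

Convert throughput: Q = 154.2 kg/h = 154.2/3600 = 0.0428333 kg/s
t_res = M / Q_s = 7.78 / 0.0428333 = 181.634 s
D = 91.1 mm = 0.0911 m;  h = 6.90 mm = 0.0069 m
Allowable rise: ΔT_a = T_lim − T_in = 326.5 − 234.8 = 91.7 K
γ̇_max² = ΔT_a·ρ·cp/(η·t_res) = 91.7·1296·2458/(1693·181.634) = 949.952 s⁻²
Take the square root: γ̇_max = √(949.952) = 30.8213 s⁻¹
N_max = γ̇_max h / (πD) = 30.8213·0.0069/(π·0.0911) = 0.743073 rev/s → ×60 = 44.5844 rpm

value=44.58 rpm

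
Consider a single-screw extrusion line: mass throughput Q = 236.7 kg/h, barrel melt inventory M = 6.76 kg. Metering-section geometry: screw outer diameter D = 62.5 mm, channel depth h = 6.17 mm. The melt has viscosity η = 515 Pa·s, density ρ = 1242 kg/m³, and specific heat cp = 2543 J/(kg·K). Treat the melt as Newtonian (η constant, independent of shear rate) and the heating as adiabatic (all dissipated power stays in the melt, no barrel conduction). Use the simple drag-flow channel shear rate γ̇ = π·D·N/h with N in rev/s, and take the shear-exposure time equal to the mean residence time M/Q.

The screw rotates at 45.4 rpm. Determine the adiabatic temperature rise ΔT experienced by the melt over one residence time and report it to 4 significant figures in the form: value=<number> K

Q_s = Q / 3600 = 236.7 / 3600 = 0.06575 kg/s
t_res = M / Q_s = 6.76 ÷ 0.06575 = 102.814 s
Convert to SI: D = 0.0625 m, h = 0.00617 m, N = 45.4/60 = 0.756667 rev/s
γ̇ = π·D·N / h = π · 0.0625 · 0.756667 / 0.00617 = 24.0796 s⁻¹
ΔT = η·γ̇²·t_res / (ρ·cp) = 515 · (24.0796)² · 102.814 / (1242 · 2543) = 9.72051 K

value=9.721 K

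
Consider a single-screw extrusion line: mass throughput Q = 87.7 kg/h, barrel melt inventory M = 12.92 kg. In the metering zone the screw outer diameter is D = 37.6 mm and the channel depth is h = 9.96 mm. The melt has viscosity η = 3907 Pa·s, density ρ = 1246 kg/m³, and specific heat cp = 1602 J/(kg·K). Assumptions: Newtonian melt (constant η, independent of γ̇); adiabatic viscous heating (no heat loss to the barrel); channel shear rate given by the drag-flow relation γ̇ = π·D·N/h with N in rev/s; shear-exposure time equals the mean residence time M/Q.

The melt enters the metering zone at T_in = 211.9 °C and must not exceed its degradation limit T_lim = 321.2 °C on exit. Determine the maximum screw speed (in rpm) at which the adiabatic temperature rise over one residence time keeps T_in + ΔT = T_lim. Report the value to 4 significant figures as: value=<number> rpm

Convert throughput: Q = 87.7 kg/h = 87.7/3600 = 0.0243611 kg/s
Mean residence time: t_res = M/Q_s = 12.92 kg / 0.0243611 kg/s = 530.353 s
D = 37.6 mm = 0.0376 m;  h = 9.96 mm = 0.00996 m
Allowable rise: ΔT_a = T_lim − T_in = 321.2 − 211.9 = 109.3 K
γ̇_max² = ΔT_a·ρ·cp / (η·t_res) = [109.3 × 1246 × 1602] / [3907 × 530.353] = 105.291 s⁻²
γ̇_max = √105.291 = 10.2611 s⁻¹
N_max = γ̇_max h / (πD) = 10.2611·0.00996/(π·0.0376) = 0.865202 rev/s → ×60 = 51.9121 rpm

value=51.91 rpm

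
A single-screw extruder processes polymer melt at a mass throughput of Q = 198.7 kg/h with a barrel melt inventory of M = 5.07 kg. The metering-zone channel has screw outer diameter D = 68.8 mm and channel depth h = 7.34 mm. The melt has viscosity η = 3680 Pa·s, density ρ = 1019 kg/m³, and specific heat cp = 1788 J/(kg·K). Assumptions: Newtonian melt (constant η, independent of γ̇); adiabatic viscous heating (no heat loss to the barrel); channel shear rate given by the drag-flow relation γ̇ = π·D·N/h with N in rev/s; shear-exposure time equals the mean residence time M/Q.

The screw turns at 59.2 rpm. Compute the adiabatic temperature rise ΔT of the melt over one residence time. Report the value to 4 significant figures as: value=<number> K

value=156.6 K

Convert throughput: Q = 198.7 kg/h = 198.7/3600 = 0.0551944 kg/s
t_res = M / Q_s = 5.07 / 0.0551944 = 91.8571 s
Geometry in metres: D = 68.8 mm → 0.0688 m, h = 7.34 mm → 0.00734 m; screw speed N = 59.2 rpm = 0.986667 rev/s
Shear rate: γ̇ = πDN/h = π·0.0688·0.986667/0.00734 = 29.0545 s⁻¹
ΔT = η·γ̇²·t_res/(ρ·cp) = [3680 × 29.0545² × 91.8571] / [1019 × 1788] = 156.619 K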